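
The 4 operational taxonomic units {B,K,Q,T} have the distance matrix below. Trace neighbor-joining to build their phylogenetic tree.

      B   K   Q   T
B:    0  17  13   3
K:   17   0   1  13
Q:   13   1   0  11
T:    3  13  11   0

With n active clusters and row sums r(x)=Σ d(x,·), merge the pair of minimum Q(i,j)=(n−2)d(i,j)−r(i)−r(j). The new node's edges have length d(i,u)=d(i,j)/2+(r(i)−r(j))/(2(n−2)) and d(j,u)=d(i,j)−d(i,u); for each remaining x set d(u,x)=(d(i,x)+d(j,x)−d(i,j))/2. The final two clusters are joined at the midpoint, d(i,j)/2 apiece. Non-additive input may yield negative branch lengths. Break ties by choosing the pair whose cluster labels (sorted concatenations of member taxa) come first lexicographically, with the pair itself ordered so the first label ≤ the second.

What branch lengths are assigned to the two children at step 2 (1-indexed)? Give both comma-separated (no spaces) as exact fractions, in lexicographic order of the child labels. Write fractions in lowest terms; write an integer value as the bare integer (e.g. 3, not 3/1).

23/2,2

iteration 1: select B,T (d=3, Q=-54); attach at lengths (3, 0); label the merged cluster BT
  updated: d(BT,K)=27/2, d(BT,Q)=21/2
iteration 2: select BT,K (d=27/2, Q=-25); attach at lengths (23/2, 2); label the merged cluster BKT
  updated: d(BKT,Q)=-1
iteration 3: select BKT,Q (d=-1); attach at lengths (-1/2, -1/2); label the merged cluster BKQT
final tree: (((B:3,T:0):23/2,K:2):-1/2,Q:-1/2)
total length: 31/2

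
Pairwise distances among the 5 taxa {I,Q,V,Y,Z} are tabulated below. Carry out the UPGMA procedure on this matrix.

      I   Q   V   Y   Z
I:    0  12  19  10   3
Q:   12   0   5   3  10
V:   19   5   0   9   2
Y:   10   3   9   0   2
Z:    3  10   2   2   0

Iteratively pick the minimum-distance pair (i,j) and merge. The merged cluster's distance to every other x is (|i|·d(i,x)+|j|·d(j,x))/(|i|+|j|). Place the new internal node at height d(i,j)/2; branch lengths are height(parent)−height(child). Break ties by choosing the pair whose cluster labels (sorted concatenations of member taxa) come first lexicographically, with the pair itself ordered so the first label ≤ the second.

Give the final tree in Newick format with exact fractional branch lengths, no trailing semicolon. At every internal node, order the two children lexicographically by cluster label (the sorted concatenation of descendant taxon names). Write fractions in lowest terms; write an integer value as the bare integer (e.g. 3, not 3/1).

(I:11/2,((Q:3/2,Y:3/2):7/4,(V:1,Z:1):9/4):9/4)

iteration 1: select V,Z (d=2); attach at lengths (1, 1); label the merged cluster VZ
  updated: d(I,VZ)=11, d(Q,VZ)=15/2, d(VZ,Y)=11/2
iteration 2: select Q,Y (d=3); attach at lengths (3/2, 3/2); label the merged cluster QY
  updated: d(I,QY)=11, d(QY,VZ)=13/2
iteration 3: select QY,VZ (d=13/2); attach at lengths (7/4, 9/4); label the merged cluster QVYZ
  updated: d(I,QVYZ)=11
iteration 4: select I,QVYZ (d=11); attach at lengths (11/2, 9/4); label the merged cluster IQVYZ
final tree: (I:11/2,((Q:3/2,Y:3/2):7/4,(V:1,Z:1):9/4):9/4)
total length: 67/4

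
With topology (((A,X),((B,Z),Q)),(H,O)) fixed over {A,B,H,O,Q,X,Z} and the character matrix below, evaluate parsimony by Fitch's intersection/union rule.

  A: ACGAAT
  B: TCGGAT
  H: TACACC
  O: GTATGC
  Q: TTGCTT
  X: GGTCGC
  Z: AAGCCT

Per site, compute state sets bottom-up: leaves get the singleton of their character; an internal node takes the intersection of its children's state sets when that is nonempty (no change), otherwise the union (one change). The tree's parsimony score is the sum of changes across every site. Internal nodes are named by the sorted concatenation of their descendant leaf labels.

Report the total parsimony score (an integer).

23

AX@0: {A} ∪ {G} = {A,G} (union, +1)
BZ@0: {T} ∪ {A} = {A,T} (union, +1)
BQZ@0: {A,T} ∩ {T} = {T} (intersection, +0)
ABQXZ@0: {A,G} ∪ {T} = {A,G,T} (union, +1)
HO@0: {T} ∪ {G} = {G,T} (union, +1)
ABHOQXZ@0: {A,G,T} ∩ {G,T} = {G,T} (intersection, +0)
AX@1: {C} ∪ {G} = {C,G} (union, +1)
BZ@1: {C} ∪ {A} = {A,C} (union, +1)
BQZ@1: {A,C} ∪ {T} = {A,C,T} (union, +1)
ABQXZ@1: {C,G} ∩ {A,C,T} = {C} (intersection, +0)
HO@1: {A} ∪ {T} = {A,T} (union, +1)
ABHOQXZ@1: {C} ∪ {A,T} = {A,C,T} (union, +1)
AX@2: {G} ∪ {T} = {G,T} (union, +1)
BZ@2: {G} ∩ {G} = {G} (intersection, +0)
BQZ@2: {G} ∩ {G} = {G} (intersection, +0)
ABQXZ@2: {G,T} ∩ {G} = {G} (intersection, +0)
HO@2: {C} ∪ {A} = {A,C} (union, +1)
ABHOQXZ@2: {G} ∪ {A,C} = {A,C,G} (union, +1)
AX@3: {A} ∪ {C} = {A,C} (union, +1)
BZ@3: {G} ∪ {C} = {C,G} (union, +1)
BQZ@3: {C,G} ∩ {C} = {C} (intersection, +0)
ABQXZ@3: {A,C} ∩ {C} = {C} (intersection, +0)
HO@3: {A} ∪ {T} = {A,T} (union, +1)
ABHOQXZ@3: {C} ∪ {A,T} = {A,C,T} (union, +1)
AX@4: {A} ∪ {G} = {A,G} (union, +1)
BZ@4: {A} ∪ {C} = {A,C} (union, +1)
BQZ@4: {A,C} ∪ {T} = {A,C,T} (union, +1)
ABQXZ@4: {A,G} ∩ {A,C,T} = {A} (intersection, +0)
HO@4: {C} ∪ {G} = {C,G} (union, +1)
ABHOQXZ@4: {A} ∪ {C,G} = {A,C,G} (union, +1)
AX@5: {T} ∪ {C} = {C,T} (union, +1)
BZ@5: {T} ∩ {T} = {T} (intersection, +0)
BQZ@5: {T} ∩ {T} = {T} (intersection, +0)
ABQXZ@5: {C,T} ∩ {T} = {T} (intersection, +0)
HO@5: {C} ∩ {C} = {C} (intersection, +0)
ABHOQXZ@5: {T} ∪ {C} = {C,T} (union, +1)
per-site changes: [4, 5, 3, 4, 5, 2]; total = 23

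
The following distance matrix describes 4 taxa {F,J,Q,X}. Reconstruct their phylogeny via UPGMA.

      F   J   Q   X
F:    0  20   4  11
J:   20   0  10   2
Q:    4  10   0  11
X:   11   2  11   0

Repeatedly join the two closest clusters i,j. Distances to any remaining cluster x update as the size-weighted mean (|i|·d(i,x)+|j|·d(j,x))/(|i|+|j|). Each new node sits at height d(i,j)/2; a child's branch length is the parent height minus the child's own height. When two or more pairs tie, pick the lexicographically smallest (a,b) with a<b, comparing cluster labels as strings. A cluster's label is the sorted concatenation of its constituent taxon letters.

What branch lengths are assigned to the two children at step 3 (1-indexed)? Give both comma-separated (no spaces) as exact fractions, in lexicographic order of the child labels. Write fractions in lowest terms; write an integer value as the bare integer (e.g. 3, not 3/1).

9/2,11/2

iteration 1: select J,X (d=2); attach at lengths (1, 1); label the merged cluster JX
  updated: d(F,JX)=31/2, d(JX,Q)=21/2
iteration 2: select F,Q (d=4); attach at lengths (2, 2); label the merged cluster FQ
  updated: d(FQ,JX)=13
iteration 3: select FQ,JX (d=13); attach at lengths (9/2, 11/2); label the merged cluster FJQX
final tree: ((F:2,Q:2):9/2,(J:1,X:1):11/2)
total length: 16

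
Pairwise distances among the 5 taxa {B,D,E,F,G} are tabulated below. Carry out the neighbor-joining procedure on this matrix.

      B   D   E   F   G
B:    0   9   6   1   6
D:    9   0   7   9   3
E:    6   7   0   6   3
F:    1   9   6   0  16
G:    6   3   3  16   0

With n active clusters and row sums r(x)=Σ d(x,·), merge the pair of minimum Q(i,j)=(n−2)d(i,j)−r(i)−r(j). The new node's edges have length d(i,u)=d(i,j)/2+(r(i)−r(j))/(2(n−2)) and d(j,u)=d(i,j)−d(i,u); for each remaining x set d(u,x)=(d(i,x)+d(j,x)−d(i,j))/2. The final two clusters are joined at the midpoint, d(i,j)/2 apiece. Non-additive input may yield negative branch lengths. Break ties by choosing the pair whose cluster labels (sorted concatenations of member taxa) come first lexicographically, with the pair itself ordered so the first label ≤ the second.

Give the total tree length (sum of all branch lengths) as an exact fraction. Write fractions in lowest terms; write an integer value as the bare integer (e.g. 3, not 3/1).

step 1: merge (B,F) at d=1, Q=-51; branch lengths B→-7/6, F→13/6; new cluster BF
  updated: d(BF,D)=17/2, d(BF,E)=11/2, d(BF,G)=21/2
step 2: merge (BF,E) at d=11/2, Q=-29; branch lengths BF→5, E→1/2; new cluster BEF
  updated: d(BEF,D)=5, d(BEF,G)=4
step 3: merge (BEF,D) at d=5, Q=-12; branch lengths BEF→3, D→2; new cluster BDEF
  updated: d(BDEF,G)=1
step 4: merge (BDEF,G) at d=1; branch lengths BDEF→1/2, G→1/2; new cluster BDEFG
final tree: ((((B:-7/6,F:13/6):5,E:1/2):3,D:2):1/2,G:1/2)
total length: 25/2

25/2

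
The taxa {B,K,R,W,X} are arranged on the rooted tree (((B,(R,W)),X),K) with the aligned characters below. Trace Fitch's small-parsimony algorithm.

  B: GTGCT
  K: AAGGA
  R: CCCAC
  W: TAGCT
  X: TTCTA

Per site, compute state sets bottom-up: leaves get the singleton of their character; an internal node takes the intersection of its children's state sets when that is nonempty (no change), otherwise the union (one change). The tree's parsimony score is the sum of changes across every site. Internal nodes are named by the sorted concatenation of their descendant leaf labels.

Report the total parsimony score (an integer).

[col 0] RW: children R:{C}, W:{T} ∪→ {C,T}; cost 1
[col 0] BRW: children B:{G}, RW:{C,T} ∪→ {C,G,T}; cost 1
[col 0] BRWX: children BRW:{C,G,T}, X:{T} ∩→ {T}; cost 0
[col 0] BKRWX: children BRWX:{T}, K:{A} ∪→ {A,T}; cost 1
[col 1] RW: children R:{C}, W:{A} ∪→ {A,C}; cost 1
[col 1] BRW: children B:{T}, RW:{A,C} ∪→ {A,C,T}; cost 1
[col 1] BRWX: children BRW:{A,C,T}, X:{T} ∩→ {T}; cost 0
[col 1] BKRWX: children BRWX:{T}, K:{A} ∪→ {A,T}; cost 1
[col 2] RW: children R:{C}, W:{G} ∪→ {C,G}; cost 1
[col 2] BRW: children B:{G}, RW:{C,G} ∩→ {G}; cost 0
[col 2] BRWX: children BRW:{G}, X:{C} ∪→ {C,G}; cost 1
[col 2] BKRWX: children BRWX:{C,G}, K:{G} ∩→ {G}; cost 0
[col 3] RW: children R:{A}, W:{C} ∪→ {A,C}; cost 1
[col 3] BRW: children B:{C}, RW:{A,C} ∩→ {C}; cost 0
[col 3] BRWX: children BRW:{C}, X:{T} ∪→ {C,T}; cost 1
[col 3] BKRWX: children BRWX:{C,T}, K:{G} ∪→ {C,G,T}; cost 1
[col 4] RW: children R:{C}, W:{T} ∪→ {C,T}; cost 1
[col 4] BRW: children B:{T}, RW:{C,T} ∩→ {T}; cost 0
[col 4] BRWX: children BRW:{T}, X:{A} ∪→ {A,T}; cost 1
[col 4] BKRWX: children BRWX:{A,T}, K:{A} ∩→ {A}; cost 0
per-site changes: [3, 3, 2, 3, 2]; total = 13

13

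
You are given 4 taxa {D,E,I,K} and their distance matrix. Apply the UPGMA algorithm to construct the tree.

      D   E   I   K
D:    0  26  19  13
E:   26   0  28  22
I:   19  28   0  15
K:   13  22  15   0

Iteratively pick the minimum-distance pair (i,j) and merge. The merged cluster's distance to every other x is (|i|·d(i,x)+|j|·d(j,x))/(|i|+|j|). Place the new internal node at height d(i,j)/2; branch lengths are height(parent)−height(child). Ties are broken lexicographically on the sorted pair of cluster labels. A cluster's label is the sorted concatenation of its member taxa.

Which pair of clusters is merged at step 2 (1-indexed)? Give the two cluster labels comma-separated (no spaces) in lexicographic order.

1. join D+K (d=13) ⇒ DK; edges |D|=13/2, |K|=13/2
  updated: d(DK,E)=24, d(DK,I)=17
2. join DK+I (d=17) ⇒ DIK; edges |DK|=2, |I|=17/2
  updated: d(DIK,E)=76/3
3. join DIK+E (d=76/3) ⇒ DEIK; edges |DIK|=25/6, |E|=38/3
final tree: (((D:13/2,K:13/2):2,I:17/2):25/6,E:38/3)
total length: 121/3

DK,I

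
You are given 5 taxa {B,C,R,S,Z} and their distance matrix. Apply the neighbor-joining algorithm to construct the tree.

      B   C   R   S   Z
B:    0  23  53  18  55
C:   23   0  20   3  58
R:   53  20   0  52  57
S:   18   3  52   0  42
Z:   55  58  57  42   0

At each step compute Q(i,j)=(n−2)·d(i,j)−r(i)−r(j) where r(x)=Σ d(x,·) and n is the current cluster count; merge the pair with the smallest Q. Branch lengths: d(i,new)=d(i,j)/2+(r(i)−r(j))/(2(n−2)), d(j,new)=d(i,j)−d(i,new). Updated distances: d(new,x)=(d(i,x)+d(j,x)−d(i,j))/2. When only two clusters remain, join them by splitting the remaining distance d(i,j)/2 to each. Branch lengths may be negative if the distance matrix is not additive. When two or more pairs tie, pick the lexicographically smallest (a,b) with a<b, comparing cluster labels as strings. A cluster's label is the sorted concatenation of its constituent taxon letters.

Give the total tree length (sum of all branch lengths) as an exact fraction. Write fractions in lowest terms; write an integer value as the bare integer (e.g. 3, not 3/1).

iteration 1: select C,R (d=20, Q=-226); attach at lengths (-3, 23); label the merged cluster CR
  updated: d(B,CR)=28, d(CR,S)=35/2, d(CR,Z)=95/2
iteration 2: select B,S (d=18, Q=-285/2); attach at lengths (119/8, 25/8); label the merged cluster BS
  updated: d(BS,CR)=55/4, d(BS,Z)=79/2
iteration 3: select BS,CR (d=55/4, Q=-403/4); attach at lengths (23/8, 87/8); label the merged cluster BCRS
  updated: d(BCRS,Z)=293/8
iteration 4: select BCRS,Z (d=293/8); attach at lengths (293/16, 293/16); label the merged cluster BCRSZ
final tree: (((B:119/8,S:25/8):23/8,(C:-3,R:23):87/8):293/16,Z:293/16)
total length: 707/8

707/8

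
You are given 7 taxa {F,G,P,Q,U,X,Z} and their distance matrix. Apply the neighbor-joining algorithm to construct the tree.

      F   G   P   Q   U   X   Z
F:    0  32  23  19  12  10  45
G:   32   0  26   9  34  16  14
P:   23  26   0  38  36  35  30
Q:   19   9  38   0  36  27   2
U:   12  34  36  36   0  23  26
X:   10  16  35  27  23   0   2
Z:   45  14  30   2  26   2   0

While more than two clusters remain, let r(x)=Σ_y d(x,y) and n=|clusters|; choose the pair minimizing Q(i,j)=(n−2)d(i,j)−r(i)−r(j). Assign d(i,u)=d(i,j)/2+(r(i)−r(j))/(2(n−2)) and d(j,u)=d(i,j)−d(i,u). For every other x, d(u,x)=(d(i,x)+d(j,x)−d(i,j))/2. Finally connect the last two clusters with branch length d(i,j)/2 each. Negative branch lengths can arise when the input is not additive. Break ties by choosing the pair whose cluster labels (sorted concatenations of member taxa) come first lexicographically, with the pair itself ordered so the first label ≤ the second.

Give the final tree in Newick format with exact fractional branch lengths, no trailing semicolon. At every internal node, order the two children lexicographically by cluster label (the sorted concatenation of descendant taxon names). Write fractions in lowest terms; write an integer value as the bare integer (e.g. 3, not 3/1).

(((((F:17/5,U:43/5):107/16,P:269/16):97/16,X:79/16):73/16,G:85/16):83/32,(Q:13/3,Z:-7/3):83/32)

step 1: merge (F,U) at d=12, Q=-248; branch lengths F→17/5, U→43/5; new cluster FU
  updated: d(FU,G)=27, d(FU,P)=47/2, d(FU,Q)=43/2, d(FU,X)=21/2, d(FU,Z)=59/2
step 2: merge (FU,P) at d=47/2, Q=-341/2; branch lengths FU→107/16, P→269/16; new cluster FPU
  updated: d(FPU,G)=59/4, d(FPU,Q)=18, d(FPU,X)=11, d(FPU,Z)=18
step 3: merge (Q,Z) at d=2, Q=-86; branch lengths Q→13/3, Z→-7/3; new cluster QZ
  updated: d(FPU,QZ)=17, d(G,QZ)=21/2, d(QZ,X)=27/2
step 4: merge (FPU,X) at d=11, Q=-245/4; branch lengths FPU→97/16, X→79/16; new cluster FPUX
  updated: d(FPUX,G)=79/8, d(FPUX,QZ)=39/4
step 5: merge (FPUX,G) at d=79/8, Q=-241/8; branch lengths FPUX→73/16, G→85/16; new cluster FGPUX
  updated: d(FGPUX,QZ)=83/16
step 6: merge (FGPUX,QZ) at d=83/16; branch lengths FGPUX→83/32, QZ→83/32; new cluster FGPQUXZ
final tree: (((((F:17/5,U:43/5):107/16,P:269/16):97/16,X:79/16):73/16,G:85/16):83/32,(Q:13/3,Z:-7/3):83/32)
total length: 1017/16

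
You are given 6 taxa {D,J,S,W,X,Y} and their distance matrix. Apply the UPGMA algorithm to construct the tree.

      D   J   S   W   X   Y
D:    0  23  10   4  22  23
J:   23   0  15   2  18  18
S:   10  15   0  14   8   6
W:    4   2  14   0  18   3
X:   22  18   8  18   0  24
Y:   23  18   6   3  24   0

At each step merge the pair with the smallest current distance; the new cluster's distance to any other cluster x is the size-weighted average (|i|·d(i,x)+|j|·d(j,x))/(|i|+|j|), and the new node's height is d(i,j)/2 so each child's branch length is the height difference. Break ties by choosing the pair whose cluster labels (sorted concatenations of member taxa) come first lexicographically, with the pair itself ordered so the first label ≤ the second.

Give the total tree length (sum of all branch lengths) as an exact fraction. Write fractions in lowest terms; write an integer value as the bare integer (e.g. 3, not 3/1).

143/4

step 1: merge (J,W) at d=2; branch lengths J→1, W→1; new cluster JW
  updated: d(D,JW)=27/2, d(JW,S)=29/2, d(JW,X)=18, d(JW,Y)=21/2
step 2: merge (S,Y) at d=6; branch lengths S→3, Y→3; new cluster SY
  updated: d(D,SY)=33/2, d(JW,SY)=25/2, d(SY,X)=16
step 3: merge (JW,SY) at d=25/2; branch lengths JW→21/4, SY→13/4; new cluster JSWY
  updated: d(D,JSWY)=15, d(JSWY,X)=17
step 4: merge (D,JSWY) at d=15; branch lengths D→15/2, JSWY→5/4; new cluster DJSWY
  updated: d(DJSWY,X)=18
step 5: merge (DJSWY,X) at d=18; branch lengths DJSWY→3/2, X→9; new cluster DJSWXY
final tree: ((D:15/2,((J:1,W:1):21/4,(S:3,Y:3):13/4):5/4):3/2,X:9)
total length: 143/4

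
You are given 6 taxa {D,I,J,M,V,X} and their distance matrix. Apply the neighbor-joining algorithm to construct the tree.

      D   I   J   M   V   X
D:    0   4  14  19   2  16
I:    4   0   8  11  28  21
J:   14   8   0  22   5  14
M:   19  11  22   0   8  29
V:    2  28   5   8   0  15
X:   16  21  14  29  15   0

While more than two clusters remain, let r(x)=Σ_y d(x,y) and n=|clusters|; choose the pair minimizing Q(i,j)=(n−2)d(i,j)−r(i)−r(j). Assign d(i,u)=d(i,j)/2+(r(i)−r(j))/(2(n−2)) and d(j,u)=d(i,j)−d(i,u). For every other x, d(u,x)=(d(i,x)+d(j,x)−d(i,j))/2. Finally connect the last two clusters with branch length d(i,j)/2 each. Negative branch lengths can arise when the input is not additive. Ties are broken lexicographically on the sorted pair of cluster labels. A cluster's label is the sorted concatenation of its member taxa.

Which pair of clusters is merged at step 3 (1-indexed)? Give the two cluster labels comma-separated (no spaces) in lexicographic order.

DIM,V

1. join I+M (d=11, Q=-117) ⇒ IM; edges |I|=27/8, |M|=61/8
  updated: d(D,IM)=6, d(IM,J)=19/2, d(IM,V)=25/2, d(IM,X)=39/2
2. join D+IM (d=6, Q=-135/2) ⇒ DIM; edges |D|=17/12, |IM|=55/12
  updated: d(DIM,J)=35/4, d(DIM,V)=17/4, d(DIM,X)=59/4
3. join DIM+V (d=17/4, Q=-87/2) ⇒ DIMV; edges |DIM|=3, |V|=5/4
  updated: d(DIMV,J)=19/4, d(DIMV,X)=51/4
4. join DIMV+J (d=19/4, Q=-63/2) ⇒ DIJMV; edges |DIMV|=7/4, |J|=3
  updated: d(DIJMV,X)=11
5. join DIJMV+X (d=11) ⇒ DIJMVX; edges |DIJMV|=11/2, |X|=11/2
final tree: ((((D:17/12,(I:27/8,M:61/8):55/12):3,V:5/4):7/4,J:3):11/2,X:11/2)
total length: 37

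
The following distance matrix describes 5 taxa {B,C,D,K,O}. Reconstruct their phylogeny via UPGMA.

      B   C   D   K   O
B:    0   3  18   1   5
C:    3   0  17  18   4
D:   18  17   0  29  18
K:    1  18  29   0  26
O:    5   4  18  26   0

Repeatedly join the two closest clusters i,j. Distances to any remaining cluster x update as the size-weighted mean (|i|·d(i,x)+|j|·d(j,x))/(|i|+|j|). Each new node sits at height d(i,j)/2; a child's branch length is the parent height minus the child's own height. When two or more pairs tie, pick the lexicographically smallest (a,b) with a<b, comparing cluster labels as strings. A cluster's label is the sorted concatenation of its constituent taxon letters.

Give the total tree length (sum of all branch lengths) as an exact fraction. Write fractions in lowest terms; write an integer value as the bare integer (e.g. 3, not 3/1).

iteration 1: select B,K (d=1); attach at lengths (1/2, 1/2); label the merged cluster BK
  updated: d(BK,C)=21/2, d(BK,D)=47/2, d(BK,O)=31/2
iteration 2: select C,O (d=4); attach at lengths (2, 2); label the merged cluster CO
  updated: d(BK,CO)=13, d(CO,D)=35/2
iteration 3: select BK,CO (d=13); attach at lengths (6, 9/2); label the merged cluster BCKO
  updated: d(BCKO,D)=41/2
iteration 4: select BCKO,D (d=41/2); attach at lengths (15/4, 41/4); label the merged cluster BCDKO
final tree: (((B:1/2,K:1/2):6,(C:2,O:2):9/2):15/4,D:41/4)
total length: 59/2

59/2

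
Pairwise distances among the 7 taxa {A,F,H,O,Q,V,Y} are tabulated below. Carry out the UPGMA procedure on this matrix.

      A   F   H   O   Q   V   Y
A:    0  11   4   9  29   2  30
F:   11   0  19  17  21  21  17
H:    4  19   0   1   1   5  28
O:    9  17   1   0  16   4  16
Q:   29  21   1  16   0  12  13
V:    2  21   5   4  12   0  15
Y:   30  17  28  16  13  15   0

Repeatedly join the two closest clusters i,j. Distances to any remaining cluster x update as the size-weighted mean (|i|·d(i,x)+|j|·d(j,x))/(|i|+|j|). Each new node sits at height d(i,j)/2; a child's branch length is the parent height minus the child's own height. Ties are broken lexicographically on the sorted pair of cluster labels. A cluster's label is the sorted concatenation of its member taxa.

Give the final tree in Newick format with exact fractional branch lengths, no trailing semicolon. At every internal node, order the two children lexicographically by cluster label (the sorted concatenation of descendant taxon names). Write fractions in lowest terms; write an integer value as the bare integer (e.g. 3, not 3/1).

iteration 1: select H,O (d=1); attach at lengths (1/2, 1/2); label the merged cluster HO
  updated: d(A,HO)=13/2, d(F,HO)=18, d(HO,Q)=17/2, d(HO,V)=9/2, d(HO,Y)=22
iteration 2: select A,V (d=2); attach at lengths (1, 1); label the merged cluster AV
  updated: d(AV,F)=16, d(AV,HO)=11/2, d(AV,Q)=41/2, d(AV,Y)=45/2
iteration 3: select AV,HO (d=11/2); attach at lengths (7/4, 9/4); label the merged cluster AHOV
  updated: d(AHOV,F)=17, d(AHOV,Q)=29/2, d(AHOV,Y)=89/4
iteration 4: select Q,Y (d=13); attach at lengths (13/2, 13/2); label the merged cluster QY
  updated: d(AHOV,QY)=147/8, d(F,QY)=19
iteration 5: select AHOV,F (d=17); attach at lengths (23/4, 17/2); label the merged cluster AFHOV
  updated: d(AFHOV,QY)=37/2
iteration 6: select AFHOV,QY (d=37/2); attach at lengths (3/4, 11/4); label the merged cluster AFHOQVY
final tree: ((((A:1,V:1):7/4,(H:1/2,O:1/2):9/4):23/4,F:17/2):3/4,(Q:13/2,Y:13/2):11/4)
total length: 151/4

((((A:1,V:1):7/4,(H:1/2,O:1/2):9/4):23/4,F:17/2):3/4,(Q:13/2,Y:13/2):11/4)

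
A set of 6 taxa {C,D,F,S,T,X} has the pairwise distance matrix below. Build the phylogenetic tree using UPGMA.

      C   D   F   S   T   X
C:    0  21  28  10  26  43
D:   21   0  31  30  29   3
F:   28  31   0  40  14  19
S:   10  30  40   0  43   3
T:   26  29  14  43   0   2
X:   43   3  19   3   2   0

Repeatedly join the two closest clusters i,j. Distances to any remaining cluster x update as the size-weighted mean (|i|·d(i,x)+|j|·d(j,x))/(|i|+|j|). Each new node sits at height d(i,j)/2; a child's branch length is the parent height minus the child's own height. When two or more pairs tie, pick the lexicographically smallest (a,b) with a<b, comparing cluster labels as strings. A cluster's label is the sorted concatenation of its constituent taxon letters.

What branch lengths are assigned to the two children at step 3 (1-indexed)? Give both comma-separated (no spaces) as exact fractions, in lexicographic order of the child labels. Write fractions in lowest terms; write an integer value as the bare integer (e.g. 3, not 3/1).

8,7

1. join T+X (d=2) ⇒ TX; edges |T|=1, |X|=1
  updated: d(C,TX)=69/2, d(D,TX)=16, d(F,TX)=33/2, d(S,TX)=23
2. join C+S (d=10) ⇒ CS; edges |C|=5, |S|=5
  updated: d(CS,D)=51/2, d(CS,F)=34, d(CS,TX)=115/4
3. join D+TX (d=16) ⇒ DTX; edges |D|=8, |TX|=7
  updated: d(CS,DTX)=83/3, d(DTX,F)=64/3
4. join DTX+F (d=64/3) ⇒ DFTX; edges |DTX|=8/3, |F|=32/3
  updated: d(CS,DFTX)=117/4
5. join CS+DFTX (d=117/4) ⇒ CDFSTX; edges |CS|=77/8, |DFTX|=95/24
final tree: ((C:5,S:5):77/8,((D:8,(T:1,X:1):7):8/3,F:32/3):95/24)
total length: 647/12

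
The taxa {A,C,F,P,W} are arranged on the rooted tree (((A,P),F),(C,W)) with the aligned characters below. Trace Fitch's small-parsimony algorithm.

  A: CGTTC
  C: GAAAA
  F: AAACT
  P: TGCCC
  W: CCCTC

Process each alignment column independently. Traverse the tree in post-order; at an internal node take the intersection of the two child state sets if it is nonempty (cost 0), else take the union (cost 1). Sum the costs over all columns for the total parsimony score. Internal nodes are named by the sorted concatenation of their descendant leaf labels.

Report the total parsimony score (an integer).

AP@0: {C} ∪ {T} = {C,T} (union, +1)
AFP@0: {C,T} ∪ {A} = {A,C,T} (union, +1)
CW@0: {G} ∪ {C} = {C,G} (union, +1)
ACFPW@0: {A,C,T} ∩ {C,G} = {C} (intersection, +0)
AP@1: {G} ∩ {G} = {G} (intersection, +0)
AFP@1: {G} ∪ {A} = {A,G} (union, +1)
CW@1: {A} ∪ {C} = {A,C} (union, +1)
ACFPW@1: {A,G} ∩ {A,C} = {A} (intersection, +0)
AP@2: {T} ∪ {C} = {C,T} (union, +1)
AFP@2: {C,T} ∪ {A} = {A,C,T} (union, +1)
CW@2: {A} ∪ {C} = {A,C} (union, +1)
ACFPW@2: {A,C,T} ∩ {A,C} = {A,C} (intersection, +0)
AP@3: {T} ∪ {C} = {C,T} (union, +1)
AFP@3: {C,T} ∩ {C} = {C} (intersection, +0)
CW@3: {A} ∪ {T} = {A,T} (union, +1)
ACFPW@3: {C} ∪ {A,T} = {A,C,T} (union, +1)
AP@4: {C} ∩ {C} = {C} (intersection, +0)
AFP@4: {C} ∪ {T} = {C,T} (union, +1)
CW@4: {A} ∪ {C} = {A,C} (union, +1)
ACFPW@4: {C,T} ∩ {A,C} = {C} (intersection, +0)
per-site changes: [3, 2, 3, 3, 2]; total = 13

13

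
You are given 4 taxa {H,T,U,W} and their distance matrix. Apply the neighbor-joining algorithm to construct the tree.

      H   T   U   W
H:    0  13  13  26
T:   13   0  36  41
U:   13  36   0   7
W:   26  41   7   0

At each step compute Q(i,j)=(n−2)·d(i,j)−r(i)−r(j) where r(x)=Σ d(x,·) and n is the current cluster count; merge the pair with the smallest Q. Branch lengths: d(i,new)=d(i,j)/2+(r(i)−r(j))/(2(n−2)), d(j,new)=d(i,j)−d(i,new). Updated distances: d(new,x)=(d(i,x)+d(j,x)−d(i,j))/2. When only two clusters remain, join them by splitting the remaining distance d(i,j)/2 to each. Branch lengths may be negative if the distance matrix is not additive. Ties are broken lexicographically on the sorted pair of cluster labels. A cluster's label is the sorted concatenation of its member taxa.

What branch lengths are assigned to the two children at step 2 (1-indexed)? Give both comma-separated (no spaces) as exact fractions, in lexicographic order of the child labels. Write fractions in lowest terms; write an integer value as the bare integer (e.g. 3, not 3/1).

step 1: merge (H,T) at d=13, Q=-116; branch lengths H→-3, T→16; new cluster HT
  updated: d(HT,U)=18, d(HT,W)=27
step 2: merge (HT,U) at d=18, Q=-52; branch lengths HT→19, U→-1; new cluster HTU
  updated: d(HTU,W)=8
step 3: merge (HTU,W) at d=8; branch lengths HTU→4, W→4; new cluster HTUW
final tree: (((H:-3,T:16):19,U:-1):4,W:4)
total length: 39

19,-1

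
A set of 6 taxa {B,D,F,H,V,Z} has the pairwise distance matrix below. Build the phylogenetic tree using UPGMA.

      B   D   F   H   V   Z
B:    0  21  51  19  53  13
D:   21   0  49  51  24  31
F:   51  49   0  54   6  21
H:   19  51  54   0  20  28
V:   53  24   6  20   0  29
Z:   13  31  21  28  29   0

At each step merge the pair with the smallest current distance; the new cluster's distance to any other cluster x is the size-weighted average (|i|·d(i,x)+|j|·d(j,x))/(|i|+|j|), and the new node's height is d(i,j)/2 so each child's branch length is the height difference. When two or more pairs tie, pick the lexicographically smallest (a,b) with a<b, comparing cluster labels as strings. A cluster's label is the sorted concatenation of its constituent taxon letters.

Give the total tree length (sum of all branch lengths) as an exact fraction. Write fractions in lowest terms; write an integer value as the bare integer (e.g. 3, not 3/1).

1825/24

1. join F+V (d=6) ⇒ FV; edges |F|=3, |V|=3
  updated: d(B,FV)=52, d(D,FV)=73/2, d(FV,H)=37, d(FV,Z)=25
2. join B+Z (d=13) ⇒ BZ; edges |B|=13/2, |Z|=13/2
  updated: d(BZ,D)=26, d(BZ,FV)=77/2, d(BZ,H)=47/2
3. join BZ+H (d=47/2) ⇒ BHZ; edges |BZ|=21/4, |H|=47/4
  updated: d(BHZ,D)=103/3, d(BHZ,FV)=38
4. join BHZ+D (d=103/3) ⇒ BDHZ; edges |BHZ|=65/12, |D|=103/6
  updated: d(BDHZ,FV)=301/8
5. join BDHZ+FV (d=301/8) ⇒ BDFHVZ; edges |BDHZ|=79/48, |FV|=253/16
final tree: ((((B:13/2,Z:13/2):21/4,H:47/4):65/12,D:103/6):79/48,(F:3,V:3):253/16)
total length: 1825/24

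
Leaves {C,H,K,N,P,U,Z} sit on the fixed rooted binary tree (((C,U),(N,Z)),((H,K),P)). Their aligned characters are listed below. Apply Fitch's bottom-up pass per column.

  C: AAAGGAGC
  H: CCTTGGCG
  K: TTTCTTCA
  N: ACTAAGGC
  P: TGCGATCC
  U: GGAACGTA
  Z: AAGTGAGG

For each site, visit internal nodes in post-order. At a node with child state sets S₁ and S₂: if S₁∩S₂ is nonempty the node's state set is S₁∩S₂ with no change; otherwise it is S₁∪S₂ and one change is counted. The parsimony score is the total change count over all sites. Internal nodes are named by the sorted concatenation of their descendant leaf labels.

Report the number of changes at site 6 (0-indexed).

2

CU@0: {A} ∪ {G} = {A,G} (union, +1)
NZ@0: {A} ∩ {A} = {A} (intersection, +0)
CNUZ@0: {A,G} ∩ {A} = {A} (intersection, +0)
HK@0: {C} ∪ {T} = {C,T} (union, +1)
HKP@0: {C,T} ∩ {T} = {T} (intersection, +0)
CHKNPUZ@0: {A} ∪ {T} = {A,T} (union, +1)
CU@1: {A} ∪ {G} = {A,G} (union, +1)
NZ@1: {C} ∪ {A} = {A,C} (union, +1)
CNUZ@1: {A,G} ∩ {A,C} = {A} (intersection, +0)
HK@1: {C} ∪ {T} = {C,T} (union, +1)
HKP@1: {C,T} ∪ {G} = {C,G,T} (union, +1)
CHKNPUZ@1: {A} ∪ {C,G,T} = {A,C,G,T} (union, +1)
CU@2: {A} ∩ {A} = {A} (intersection, +0)
NZ@2: {T} ∪ {G} = {G,T} (union, +1)
CNUZ@2: {A} ∪ {G,T} = {A,G,T} (union, +1)
HK@2: {T} ∩ {T} = {T} (intersection, +0)
HKP@2: {T} ∪ {C} = {C,T} (union, +1)
CHKNPUZ@2: {A,G,T} ∩ {C,T} = {T} (intersection, +0)
CU@3: {G} ∪ {A} = {A,G} (union, +1)
NZ@3: {A} ∪ {T} = {A,T} (union, +1)
CNUZ@3: {A,G} ∩ {A,T} = {A} (intersection, +0)
HK@3: {T} ∪ {C} = {C,T} (union, +1)
HKP@3: {C,T} ∪ {G} = {C,G,T} (union, +1)
CHKNPUZ@3: {A} ∪ {C,G,T} = {A,C,G,T} (union, +1)
CU@4: {G} ∪ {C} = {C,G} (union, +1)
NZ@4: {A} ∪ {G} = {A,G} (union, +1)
CNUZ@4: {C,G} ∩ {A,G} = {G} (intersection, +0)
HK@4: {G} ∪ {T} = {G,T} (union, +1)
HKP@4: {G,T} ∪ {A} = {A,G,T} (union, +1)
CHKNPUZ@4: {G} ∩ {A,G,T} = {G} (intersection, +0)
CU@5: {A} ∪ {G} = {A,G} (union, +1)
NZ@5: {G} ∪ {A} = {A,G} (union, +1)
CNUZ@5: {A,G} ∩ {A,G} = {A,G} (intersection, +0)
HK@5: {G} ∪ {T} = {G,T} (union, +1)
HKP@5: {G,T} ∩ {T} = {T} (intersection, +0)
CHKNPUZ@5: {A,G} ∪ {T} = {A,G,T} (union, +1)
CU@6: {G} ∪ {T} = {G,T} (union, +1)
NZ@6: {G} ∩ {G} = {G} (intersection, +0)
CNUZ@6: {G,T} ∩ {G} = {G} (intersection, +0)
HK@6: {C} ∩ {C} = {C} (intersection, +0)
HKP@6: {C} ∩ {C} = {C} (intersection, +0)
CHKNPUZ@6: {G} ∪ {C} = {C,G} (union, +1)
CU@7: {C} ∪ {A} = {A,C} (union, +1)
NZ@7: {C} ∪ {G} = {C,G} (union, +1)
CNUZ@7: {A,C} ∩ {C,G} = {C} (intersection, +0)
HK@7: {G} ∪ {A} = {A,G} (union, +1)
HKP@7: {A,G} ∪ {C} = {A,C,G} (union, +1)
CHKNPUZ@7: {C} ∩ {A,C,G} = {C} (intersection, +0)
per-site changes: [3, 5, 3, 5, 4, 4, 2, 4]; total = 30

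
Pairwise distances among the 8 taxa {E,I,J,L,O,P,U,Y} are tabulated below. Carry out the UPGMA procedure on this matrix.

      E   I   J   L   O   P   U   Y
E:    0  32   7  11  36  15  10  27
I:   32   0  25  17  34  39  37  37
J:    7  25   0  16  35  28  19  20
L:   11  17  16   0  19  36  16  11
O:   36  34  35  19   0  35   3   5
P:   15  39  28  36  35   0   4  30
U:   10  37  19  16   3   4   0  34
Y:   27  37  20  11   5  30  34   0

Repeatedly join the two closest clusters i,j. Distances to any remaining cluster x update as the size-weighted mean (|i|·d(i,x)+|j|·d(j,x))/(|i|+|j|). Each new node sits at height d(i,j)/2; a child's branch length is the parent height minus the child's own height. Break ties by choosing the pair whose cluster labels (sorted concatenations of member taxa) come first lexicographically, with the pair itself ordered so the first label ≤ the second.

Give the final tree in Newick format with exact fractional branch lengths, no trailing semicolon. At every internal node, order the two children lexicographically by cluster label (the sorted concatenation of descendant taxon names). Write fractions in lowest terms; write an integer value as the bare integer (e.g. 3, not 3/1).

((((E:7/2,J:7/2):23/4,(L:11/2,Y:11/2):15/4):61/24,((O:3/2,U:3/2):33/4,P:39/4):49/24):671/168,I:221/14)

step 1: merge (O,U) at d=3; branch lengths O→3/2, U→3/2; new cluster OU
  updated: d(E,OU)=23, d(I,OU)=71/2, d(J,OU)=27, d(L,OU)=35/2, d(OU,P)=39/2, d(OU,Y)=39/2
step 2: merge (E,J) at d=7; branch lengths E→7/2, J→7/2; new cluster EJ
  updated: d(EJ,I)=57/2, d(EJ,L)=27/2, d(EJ,OU)=25, d(EJ,P)=43/2, d(EJ,Y)=47/2
step 3: merge (L,Y) at d=11; branch lengths L→11/2, Y→11/2; new cluster LY
  updated: d(EJ,LY)=37/2, d(I,LY)=27, d(LY,OU)=37/2, d(LY,P)=33
step 4: merge (EJ,LY) at d=37/2; branch lengths EJ→23/4, LY→15/4; new cluster EJLY
  updated: d(EJLY,I)=111/4, d(EJLY,OU)=87/4, d(EJLY,P)=109/4
step 5: merge (OU,P) at d=39/2; branch lengths OU→33/4, P→39/4; new cluster OPU
  updated: d(EJLY,OPU)=283/12, d(I,OPU)=110/3
step 6: merge (EJLY,OPU) at d=283/12; branch lengths EJLY→61/24, OPU→49/24; new cluster EJLOPUY
  updated: d(EJLOPUY,I)=221/7
step 7: merge (EJLOPUY,I) at d=221/7; branch lengths EJLOPUY→671/168, I→221/14; new cluster EIJLOPUY
final tree: ((((E:7/2,J:7/2):23/4,(L:11/2,Y:11/2):15/4):61/24,((O:3/2,U:3/2):33/4,P:39/4):49/24):671/168,I:221/14)
total length: 12241/168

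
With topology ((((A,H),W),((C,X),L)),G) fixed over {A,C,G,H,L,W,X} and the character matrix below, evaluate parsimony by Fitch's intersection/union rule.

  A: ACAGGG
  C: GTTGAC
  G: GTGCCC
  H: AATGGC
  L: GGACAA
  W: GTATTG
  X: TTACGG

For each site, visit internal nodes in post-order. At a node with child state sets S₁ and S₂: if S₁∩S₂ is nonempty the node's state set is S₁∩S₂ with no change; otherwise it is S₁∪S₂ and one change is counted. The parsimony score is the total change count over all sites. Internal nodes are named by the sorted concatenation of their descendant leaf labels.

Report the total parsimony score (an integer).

19

AH@0: {A} ∩ {A} = {A} (intersection, +0)
AHW@0: {A} ∪ {G} = {A,G} (union, +1)
CX@0: {G} ∪ {T} = {G,T} (union, +1)
CLX@0: {G,T} ∩ {G} = {G} (intersection, +0)
ACHLWX@0: {A,G} ∩ {G} = {G} (intersection, +0)
ACGHLWX@0: {G} ∩ {G} = {G} (intersection, +0)
AH@1: {C} ∪ {A} = {A,C} (union, +1)
AHW@1: {A,C} ∪ {T} = {A,C,T} (union, +1)
CX@1: {T} ∩ {T} = {T} (intersection, +0)
CLX@1: {T} ∪ {G} = {G,T} (union, +1)
ACHLWX@1: {A,C,T} ∩ {G,T} = {T} (intersection, +0)
ACGHLWX@1: {T} ∩ {T} = {T} (intersection, +0)
AH@2: {A} ∪ {T} = {A,T} (union, +1)
AHW@2: {A,T} ∩ {A} = {A} (intersection, +0)
CX@2: {T} ∪ {A} = {A,T} (union, +1)
CLX@2: {A,T} ∩ {A} = {A} (intersection, +0)
ACHLWX@2: {A} ∩ {A} = {A} (intersection, +0)
ACGHLWX@2: {A} ∪ {G} = {A,G} (union, +1)
AH@3: {G} ∩ {G} = {G} (intersection, +0)
AHW@3: {G} ∪ {T} = {G,T} (union, +1)
CX@3: {G} ∪ {C} = {C,G} (union, +1)
CLX@3: {C,G} ∩ {C} = {C} (intersection, +0)
ACHLWX@3: {G,T} ∪ {C} = {C,G,T} (union, +1)
ACGHLWX@3: {C,G,T} ∩ {C} = {C} (intersection, +0)
AH@4: {G} ∩ {G} = {G} (intersection, +0)
AHW@4: {G} ∪ {T} = {G,T} (union, +1)
CX@4: {A} ∪ {G} = {A,G} (union, +1)
CLX@4: {A,G} ∩ {A} = {A} (intersection, +0)
ACHLWX@4: {G,T} ∪ {A} = {A,G,T} (union, +1)
ACGHLWX@4: {A,G,T} ∪ {C} = {A,C,G,T} (union, +1)
AH@5: {G} ∪ {C} = {C,G} (union, +1)
AHW@5: {C,G} ∩ {G} = {G} (intersection, +0)
CX@5: {C} ∪ {G} = {C,G} (union, +1)
CLX@5: {C,G} ∪ {A} = {A,C,G} (union, +1)
ACHLWX@5: {G} ∩ {A,C,G} = {G} (intersection, +0)
ACGHLWX@5: {G} ∪ {C} = {C,G} (union, +1)
per-site changes: [2, 3, 3, 3, 4, 4]; total = 19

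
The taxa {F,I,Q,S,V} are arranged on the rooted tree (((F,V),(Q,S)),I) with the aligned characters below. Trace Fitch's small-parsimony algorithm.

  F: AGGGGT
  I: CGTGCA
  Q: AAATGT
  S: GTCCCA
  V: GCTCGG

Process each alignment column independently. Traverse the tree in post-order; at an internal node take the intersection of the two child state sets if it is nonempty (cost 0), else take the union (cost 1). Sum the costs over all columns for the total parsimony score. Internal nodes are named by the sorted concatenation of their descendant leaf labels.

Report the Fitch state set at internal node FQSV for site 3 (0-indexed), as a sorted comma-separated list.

C

[col 0] FV: children F:{A}, V:{G} ∪→ {A,G}; cost 1
[col 0] QS: children Q:{A}, S:{G} ∪→ {A,G}; cost 1
[col 0] FQSV: children FV:{A,G}, QS:{A,G} ∩→ {A,G}; cost 0
[col 0] FIQSV: children FQSV:{A,G}, I:{C} ∪→ {A,C,G}; cost 1
[col 1] FV: children F:{G}, V:{C} ∪→ {C,G}; cost 1
[col 1] QS: children Q:{A}, S:{T} ∪→ {A,T}; cost 1
[col 1] FQSV: children FV:{C,G}, QS:{A,T} ∪→ {A,C,G,T}; cost 1
[col 1] FIQSV: children FQSV:{A,C,G,T}, I:{G} ∩→ {G}; cost 0
[col 2] FV: children F:{G}, V:{T} ∪→ {G,T}; cost 1
[col 2] QS: children Q:{A}, S:{C} ∪→ {A,C}; cost 1
[col 2] FQSV: children FV:{G,T}, QS:{A,C} ∪→ {A,C,G,T}; cost 1
[col 2] FIQSV: children FQSV:{A,C,G,T}, I:{T} ∩→ {T}; cost 0
[col 3] FV: children F:{G}, V:{C} ∪→ {C,G}; cost 1
[col 3] QS: children Q:{T}, S:{C} ∪→ {C,T}; cost 1
[col 3] FQSV: children FV:{C,G}, QS:{C,T} ∩→ {C}; cost 0
[col 3] FIQSV: children FQSV:{C}, I:{G} ∪→ {C,G}; cost 1
[col 4] FV: children F:{G}, V:{G} ∩→ {G}; cost 0
[col 4] QS: children Q:{G}, S:{C} ∪→ {C,G}; cost 1
[col 4] FQSV: children FV:{G}, QS:{C,G} ∩→ {G}; cost 0
[col 4] FIQSV: children FQSV:{G}, I:{C} ∪→ {C,G}; cost 1
[col 5] FV: children F:{T}, V:{G} ∪→ {G,T}; cost 1
[col 5] QS: children Q:{T}, S:{A} ∪→ {A,T}; cost 1
[col 5] FQSV: children FV:{G,T}, QS:{A,T} ∩→ {T}; cost 0
[col 5] FIQSV: children FQSV:{T}, I:{A} ∪→ {A,T}; cost 1
per-site changes: [3, 3, 3, 3, 2, 3]; total = 17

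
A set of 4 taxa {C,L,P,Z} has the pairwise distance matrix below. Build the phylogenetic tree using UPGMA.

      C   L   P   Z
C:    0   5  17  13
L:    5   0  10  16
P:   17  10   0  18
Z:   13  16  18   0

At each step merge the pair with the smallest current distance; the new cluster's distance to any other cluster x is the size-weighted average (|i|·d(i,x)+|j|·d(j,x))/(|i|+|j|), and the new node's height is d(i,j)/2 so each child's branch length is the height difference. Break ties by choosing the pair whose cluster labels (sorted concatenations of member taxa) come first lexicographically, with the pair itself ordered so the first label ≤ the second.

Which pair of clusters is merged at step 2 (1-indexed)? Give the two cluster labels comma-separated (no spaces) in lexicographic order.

step 1: merge (C,L) at d=5; branch lengths C→5/2, L→5/2; new cluster CL
  updated: d(CL,P)=27/2, d(CL,Z)=29/2
step 2: merge (CL,P) at d=27/2; branch lengths CL→17/4, P→27/4; new cluster CLP
  updated: d(CLP,Z)=47/3
step 3: merge (CLP,Z) at d=47/3; branch lengths CLP→13/12, Z→47/6; new cluster CLPZ
final tree: (((C:5/2,L:5/2):17/4,P:27/4):13/12,Z:47/6)
total length: 299/12

CL,P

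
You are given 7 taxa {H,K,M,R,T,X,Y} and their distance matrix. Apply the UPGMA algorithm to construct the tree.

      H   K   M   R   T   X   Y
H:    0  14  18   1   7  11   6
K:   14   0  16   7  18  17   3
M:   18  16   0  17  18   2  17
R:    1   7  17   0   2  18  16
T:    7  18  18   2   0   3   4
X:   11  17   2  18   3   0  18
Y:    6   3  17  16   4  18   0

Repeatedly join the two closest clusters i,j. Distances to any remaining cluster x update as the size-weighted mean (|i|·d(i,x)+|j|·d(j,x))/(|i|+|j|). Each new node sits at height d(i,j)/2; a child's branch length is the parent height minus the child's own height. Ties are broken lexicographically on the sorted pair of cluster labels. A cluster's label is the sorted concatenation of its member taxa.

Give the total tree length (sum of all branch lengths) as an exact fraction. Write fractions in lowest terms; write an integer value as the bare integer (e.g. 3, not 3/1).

1. join H+R (d=1) ⇒ HR; edges |H|=1/2, |R|=1/2
  updated: d(HR,K)=21/2, d(HR,M)=35/2, d(HR,T)=9/2, d(HR,X)=29/2, d(HR,Y)=11
2. join M+X (d=2) ⇒ MX; edges |M|=1, |X|=1
  updated: d(HR,MX)=16, d(K,MX)=33/2, d(MX,T)=21/2, d(MX,Y)=35/2
3. join K+Y (d=3) ⇒ KY; edges |K|=3/2, |Y|=3/2
  updated: d(HR,KY)=43/4, d(KY,MX)=17, d(KY,T)=11
4. join HR+T (d=9/2) ⇒ HRT; edges |HR|=7/4, |T|=9/4
  updated: d(HRT,KY)=65/6, d(HRT,MX)=85/6
5. join HRT+KY (d=65/6) ⇒ HKRTY; edges |HRT|=19/6, |KY|=47/12
  updated: d(HKRTY,MX)=153/10
6. join HKRTY+MX (d=153/10) ⇒ HKMRTXY; edges |HKRTY|=67/30, |MX|=133/20
final tree: ((((H:1/2,R:1/2):7/4,T:9/4):19/6,(K:3/2,Y:3/2):47/12):67/30,(M:1,X:1):133/20)
total length: 779/30

779/30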